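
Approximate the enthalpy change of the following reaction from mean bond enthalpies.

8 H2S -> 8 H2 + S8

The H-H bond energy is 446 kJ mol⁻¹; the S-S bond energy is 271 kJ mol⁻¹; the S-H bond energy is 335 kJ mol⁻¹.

Bonds broken (reactants):
  S-H: 16 × 335 = 5360
  Σ(broken) = 5360 kJ
Bonds formed (products):
  H-H: 8 × 446 = 3568
  S-S: 8 × 271 = 2168
  Σ(formed) = 5736 kJ
ΔH = Σ(broken) − Σ(formed) = 5360 − 5736 = −376 kJ

ΔH ≈ −376 kJ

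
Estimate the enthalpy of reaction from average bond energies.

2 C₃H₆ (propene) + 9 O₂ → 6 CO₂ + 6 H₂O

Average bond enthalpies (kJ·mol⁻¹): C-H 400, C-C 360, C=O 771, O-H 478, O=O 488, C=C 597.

Bonds broken (reactants):
  C-C: 2 × 360 = 720
  C-H: 12 × 400 = 4800
  C=C: 2 × 597 = 1194
  O=O: 9 × 488 = 4392
  Σ(broken) = 11106 kJ
Bonds formed (products):
  C=O: 12 × 771 = 9252
  O-H: 12 × 478 = 5736
  Σ(formed) = 14988 kJ
ΔH = Σ(broken) − Σ(formed) = 11106 − 14988 = −3882 kJ

ΔH ≈ −3882 kJ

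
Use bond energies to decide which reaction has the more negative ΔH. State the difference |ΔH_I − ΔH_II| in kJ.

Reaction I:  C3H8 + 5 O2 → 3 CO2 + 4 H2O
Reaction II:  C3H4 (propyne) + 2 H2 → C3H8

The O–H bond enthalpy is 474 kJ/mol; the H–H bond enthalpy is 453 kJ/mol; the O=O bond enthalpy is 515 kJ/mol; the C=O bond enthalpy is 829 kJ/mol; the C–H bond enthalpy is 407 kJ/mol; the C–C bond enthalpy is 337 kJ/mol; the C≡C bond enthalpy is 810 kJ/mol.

Reaction I:
  Bonds broken (reactants):
    C–C: 2 × 337 = 674
    C–H: 8 × 407 = 3256
    O=O: 5 × 515 = 2575
    Σ(broken) = 6505 kJ
  Bonds formed (products):
    C=O: 6 × 829 = 4974
    O–H: 8 × 474 = 3792
    Σ(formed) = 8766 kJ
  ΔH_I = 6505 − 8766 = −2261 kJ
Reaction II:
  Bonds broken (reactants):
    C≡C: 1 × 810 = 810
    C–C: 1 × 337 = 337
    C–H: 4 × 407 = 1628
    H–H: 2 × 453 = 906
    Σ(broken) = 3681 kJ
  Bonds formed (products):
    C–C: 2 × 337 = 674
    C–H: 8 × 407 = 3256
    Σ(formed) = 3930 kJ
  ΔH_II = 3681 − 3930 = −249 kJ
ΔH_I − ΔH_II = −2012 kJ, so reaction I has the more negative ΔH; |ΔH_I − ΔH_II| = 2012 kJ.

Reaction I, by 2012 kJ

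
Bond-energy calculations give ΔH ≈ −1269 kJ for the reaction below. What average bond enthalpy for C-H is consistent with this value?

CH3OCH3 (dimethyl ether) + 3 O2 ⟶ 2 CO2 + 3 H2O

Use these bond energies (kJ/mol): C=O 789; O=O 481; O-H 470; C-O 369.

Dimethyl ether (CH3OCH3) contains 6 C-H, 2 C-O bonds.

Let D be the C-H bond energy.
Σ(broken) = 6×D + 2×369 + 3×481 = 2181 + 6D
Σ(formed) = 4×789 + 6×470 = 5976
ΔH = Σ(broken) − Σ(formed) = (2181 + 6D) − (5976) = −3795 + 6D
Setting this equal to −1269 kJ gives 6D = 2526, so D = 421 kJ/mol.

D(C-H) ≈ 421 kJ/mol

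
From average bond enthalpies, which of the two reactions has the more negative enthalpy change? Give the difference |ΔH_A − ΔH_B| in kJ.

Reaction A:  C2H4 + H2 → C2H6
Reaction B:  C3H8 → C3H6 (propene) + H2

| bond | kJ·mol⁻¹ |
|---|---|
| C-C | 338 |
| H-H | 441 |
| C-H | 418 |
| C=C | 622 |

Reaction A, by 222 kJ

Reaction A:
  Bonds broken (reactants):
    C-H: 4 × 418 = 1672
    C=C: 1 × 622 = 622
    H-H: 1 × 441 = 441
    Σ(broken) = 2735 kJ
  Bonds formed (products):
    C-C: 1 × 338 = 338
    C-H: 6 × 418 = 2508
    Σ(formed) = 2846 kJ
  ΔH_A = 2735 − 2846 = −111 kJ
Reaction B:
  Bonds broken (reactants):
    C-C: 2 × 338 = 676
    C-H: 8 × 418 = 3344
    Σ(broken) = 4020 kJ
  Bonds formed (products):
    C-C: 1 × 338 = 338
    C-H: 6 × 418 = 2508
    C=C: 1 × 622 = 622
    H-H: 1 × 441 = 441
    Σ(formed) = 3909 kJ
  ΔH_B = 4020 − 3909 = +111 kJ
ΔH_A − ΔH_B = −222 kJ, so reaction A has the more negative ΔH; |ΔH_A − ΔH_B| = 222 kJ.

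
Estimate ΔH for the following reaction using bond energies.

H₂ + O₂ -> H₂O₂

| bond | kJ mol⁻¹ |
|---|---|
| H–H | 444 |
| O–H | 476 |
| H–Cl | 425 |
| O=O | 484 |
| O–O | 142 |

ΔH ≈ −166 kJ

Bonds broken (reactants):
  H–H: 1 × 444 = 444
  O=O: 1 × 484 = 484
  Σ(broken) = 928 kJ
Bonds formed (products):
  O–H: 2 × 476 = 952
  O–O: 1 × 142 = 142
  Σ(formed) = 1094 kJ
ΔH = Σ(broken) − Σ(formed) = 928 − 1094 = −166 kJ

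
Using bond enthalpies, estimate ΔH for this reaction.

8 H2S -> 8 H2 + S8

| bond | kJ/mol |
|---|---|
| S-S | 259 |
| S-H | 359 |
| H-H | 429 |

ΔH ≈ +240 kJ

Bonds broken (reactants):
  S-H: 16 × 359 = 5744
  Σ(broken) = 5744 kJ
Bonds formed (products):
  H-H: 8 × 429 = 3432
  S-S: 8 × 259 = 2072
  Σ(formed) = 5504 kJ
ΔH = Σ(broken) − Σ(formed) = 5744 − 5504 = +240 kJ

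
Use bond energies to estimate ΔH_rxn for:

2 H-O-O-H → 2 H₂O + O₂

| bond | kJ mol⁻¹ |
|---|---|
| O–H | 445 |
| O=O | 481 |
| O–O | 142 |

Bonds broken (reactants):
  O–H: 4 × 445 = 1780
  O–O: 2 × 142 = 284
  Σ(broken) = 2064 kJ
Bonds formed (products):
  O–H: 4 × 445 = 1780
  O=O: 1 × 481 = 481
  Σ(formed) = 2261 kJ
ΔH = Σ(broken) − Σ(formed) = 2064 − 2261 = −197 kJ

ΔH ≈ −197 kJ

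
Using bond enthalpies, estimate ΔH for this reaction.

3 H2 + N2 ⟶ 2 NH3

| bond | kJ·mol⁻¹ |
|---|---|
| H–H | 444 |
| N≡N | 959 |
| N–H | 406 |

Bonds broken (reactants):
  H–H: 3 × 444 = 1332
  N≡N: 1 × 959 = 959
  Σ(broken) = 2291 kJ
Bonds formed (products):
  N–H: 6 × 406 = 2436
  Σ(formed) = 2436 kJ
ΔH = Σ(broken) − Σ(formed) = 2291 − 2436 = −145 kJ

ΔH ≈ −145 kJ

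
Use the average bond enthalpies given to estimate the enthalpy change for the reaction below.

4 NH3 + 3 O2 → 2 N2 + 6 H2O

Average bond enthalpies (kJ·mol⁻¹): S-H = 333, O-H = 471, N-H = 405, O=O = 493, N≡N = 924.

Bonds broken (reactants):
  N-H: 12 × 405 = 4860
  O=O: 3 × 493 = 1479
  Σ(broken) = 6339 kJ
Bonds formed (products):
  N≡N: 2 × 924 = 1848
  O-H: 12 × 471 = 5652
  Σ(formed) = 7500 kJ
ΔH = Σ(broken) − Σ(formed) = 6339 − 7500 = −1161 kJ

ΔH ≈ −1161 kJ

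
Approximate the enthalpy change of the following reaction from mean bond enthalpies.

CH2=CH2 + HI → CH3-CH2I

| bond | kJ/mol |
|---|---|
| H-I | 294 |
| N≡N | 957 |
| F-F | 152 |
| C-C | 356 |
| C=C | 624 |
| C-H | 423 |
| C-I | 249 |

ΔH ≈ −110 kJ

Bonds broken (reactants):
  C-H: 4 × 423 = 1692
  C=C: 1 × 624 = 624
  H-I: 1 × 294 = 294
  Σ(broken) = 2610 kJ
Bonds formed (products):
  C-C: 1 × 356 = 356
  C-H: 5 × 423 = 2115
  C-I: 1 × 249 = 249
  Σ(formed) = 2720 kJ
ΔH = Σ(broken) − Σ(formed) = 2610 − 2720 = −110 kJ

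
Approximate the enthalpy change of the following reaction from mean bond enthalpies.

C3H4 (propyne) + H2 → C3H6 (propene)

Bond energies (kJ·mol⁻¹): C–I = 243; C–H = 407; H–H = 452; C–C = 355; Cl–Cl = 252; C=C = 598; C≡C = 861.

ΔH ≈ −99 kJ

Bonds broken (reactants):
  C≡C: 1 × 861 = 861
  C–C: 1 × 355 = 355
  C–H: 4 × 407 = 1628
  H–H: 1 × 452 = 452
  Σ(broken) = 3296 kJ
Bonds formed (products):
  C–C: 1 × 355 = 355
  C–H: 6 × 407 = 2442
  C=C: 1 × 598 = 598
  Σ(formed) = 3395 kJ
ΔH = Σ(broken) − Σ(formed) = 3296 − 3395 = −99 kJ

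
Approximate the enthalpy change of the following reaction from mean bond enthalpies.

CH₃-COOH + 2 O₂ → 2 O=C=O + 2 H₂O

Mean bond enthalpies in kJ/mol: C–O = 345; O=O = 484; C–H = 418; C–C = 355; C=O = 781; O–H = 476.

ΔH ≈ −849 kJ

Bonds broken (reactants):
  C–C: 1 × 355 = 355
  C–H: 3 × 418 = 1254
  C–O: 1 × 345 = 345
  C=O: 1 × 781 = 781
  O–H: 1 × 476 = 476
  O=O: 2 × 484 = 968
  Σ(broken) = 4179 kJ
Bonds formed (products):
  C=O: 4 × 781 = 3124
  O–H: 4 × 476 = 1904
  Σ(formed) = 5028 kJ
ΔH = Σ(broken) − Σ(formed) = 4179 − 5028 = −849 kJ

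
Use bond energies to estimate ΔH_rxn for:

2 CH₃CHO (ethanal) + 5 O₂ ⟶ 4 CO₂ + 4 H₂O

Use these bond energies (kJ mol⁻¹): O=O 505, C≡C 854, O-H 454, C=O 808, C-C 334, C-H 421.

Bonds broken (reactants):
  C-C: 2 × 334 = 668
  C-H: 8 × 421 = 3368
  C=O: 2 × 808 = 1616
  O=O: 5 × 505 = 2525
  Σ(broken) = 8177 kJ
Bonds formed (products):
  C=O: 8 × 808 = 6464
  O-H: 8 × 454 = 3632
  Σ(formed) = 10096 kJ
ΔH = Σ(broken) − Σ(formed) = 8177 − 10096 = −1919 kJ

ΔH ≈ −1919 kJ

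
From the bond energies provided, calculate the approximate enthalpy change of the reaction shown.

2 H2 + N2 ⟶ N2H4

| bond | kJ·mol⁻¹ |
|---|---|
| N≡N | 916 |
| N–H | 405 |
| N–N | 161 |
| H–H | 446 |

ΔH ≈ +27 kJ

Bonds broken (reactants):
  H–H: 2 × 446 = 892
  N≡N: 1 × 916 = 916
  Σ(broken) = 1808 kJ
Bonds formed (products):
  N–H: 4 × 405 = 1620
  N–N: 1 × 161 = 161
  Σ(formed) = 1781 kJ
ΔH = Σ(broken) − Σ(formed) = 1808 − 1781 = +27 kJ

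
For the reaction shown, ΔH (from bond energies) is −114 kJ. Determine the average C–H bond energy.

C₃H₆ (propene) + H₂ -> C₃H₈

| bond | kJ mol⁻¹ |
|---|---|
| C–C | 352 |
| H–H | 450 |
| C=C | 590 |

Let D be the C–H bond energy.
Σ(broken) = 1×352 + 6×D + 1×590 + 1×450 = 1392 + 6D
Σ(formed) = 2×352 + 8×D = 704 + 8D
ΔH = Σ(broken) − Σ(formed) = (1392 + 6D) − (704 + 8D) = +688 − 2D
Setting this equal to −114 kJ gives 2D = 802, so D = 401 kJ/mol.

D(C–H) ≈ 401 kJ/mol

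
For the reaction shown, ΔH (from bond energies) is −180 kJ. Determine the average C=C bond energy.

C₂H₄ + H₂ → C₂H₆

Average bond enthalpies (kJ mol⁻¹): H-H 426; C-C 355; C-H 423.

D(C=C) ≈ 595 kJ/mol

Let D be the C=C bond energy.
Σ(broken) = 4×423 + 1×D + 1×426 = 2118 + D
Σ(formed) = 1×355 + 6×423 = 2893
ΔH = Σ(broken) − Σ(formed) = (2118 + D) − (2893) = −775 + D
Setting this equal to −180 kJ gives D = 595 kJ/mol.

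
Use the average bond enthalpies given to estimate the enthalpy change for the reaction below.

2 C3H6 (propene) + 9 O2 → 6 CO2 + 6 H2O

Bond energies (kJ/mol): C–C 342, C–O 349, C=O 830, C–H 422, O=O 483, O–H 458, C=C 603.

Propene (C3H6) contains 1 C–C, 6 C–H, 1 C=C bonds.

Bonds broken (reactants):
  C–C: 2 × 342 = 684
  C–H: 12 × 422 = 5064
  C=C: 2 × 603 = 1206
  O=O: 9 × 483 = 4347
  Σ(broken) = 11301 kJ
Bonds formed (products):
  C=O: 12 × 830 = 9960
  O–H: 12 × 458 = 5496
  Σ(formed) = 15456 kJ
ΔH = Σ(broken) − Σ(formed) = 11301 − 15456 = −4155 kJ

ΔH ≈ −4155 kJ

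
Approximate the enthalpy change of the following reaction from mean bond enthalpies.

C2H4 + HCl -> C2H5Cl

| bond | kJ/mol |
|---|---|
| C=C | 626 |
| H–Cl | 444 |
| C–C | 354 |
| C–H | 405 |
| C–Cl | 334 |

ΔH ≈ −23 kJ

Bonds broken (reactants):
  C–H: 4 × 405 = 1620
  C=C: 1 × 626 = 626
  H–Cl: 1 × 444 = 444
  Σ(broken) = 2690 kJ
Bonds formed (products):
  C–C: 1 × 354 = 354
  C–Cl: 1 × 334 = 334
  C–H: 5 × 405 = 2025
  Σ(formed) = 2713 kJ
ΔH = Σ(broken) − Σ(formed) = 2690 − 2713 = −23 kJ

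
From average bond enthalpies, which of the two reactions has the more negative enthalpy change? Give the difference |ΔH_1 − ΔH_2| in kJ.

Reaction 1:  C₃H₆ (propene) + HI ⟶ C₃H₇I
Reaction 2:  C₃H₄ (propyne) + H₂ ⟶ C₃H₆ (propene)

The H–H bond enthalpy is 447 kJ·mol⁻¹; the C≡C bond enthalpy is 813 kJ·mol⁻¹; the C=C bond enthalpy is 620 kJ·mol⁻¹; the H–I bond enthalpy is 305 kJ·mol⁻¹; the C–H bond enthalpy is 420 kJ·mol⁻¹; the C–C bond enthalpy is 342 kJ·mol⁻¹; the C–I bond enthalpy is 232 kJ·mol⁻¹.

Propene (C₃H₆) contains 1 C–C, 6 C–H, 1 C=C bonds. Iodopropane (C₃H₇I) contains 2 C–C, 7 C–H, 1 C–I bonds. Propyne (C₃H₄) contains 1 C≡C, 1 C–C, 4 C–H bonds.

Reaction 1:
  Bonds broken (reactants):
    C–C: 1 × 342 = 342
    C–H: 6 × 420 = 2520
    C=C: 1 × 620 = 620
    H–I: 1 × 305 = 305
    Σ(broken) = 3787 kJ
  Bonds formed (products):
    C–C: 2 × 342 = 684
    C–H: 7 × 420 = 2940
    C–I: 1 × 232 = 232
    Σ(formed) = 3856 kJ
  ΔH_1 = 3787 − 3856 = −69 kJ
Reaction 2:
  Bonds broken (reactants):
    C≡C: 1 × 813 = 813
    C–C: 1 × 342 = 342
    C–H: 4 × 420 = 1680
    H–H: 1 × 447 = 447
    Σ(broken) = 3282 kJ
  Bonds formed (products):
    C–C: 1 × 342 = 342
    C–H: 6 × 420 = 2520
    C=C: 1 × 620 = 620
    Σ(formed) = 3482 kJ
  ΔH_2 = 3282 − 3482 = −200 kJ
ΔH_1 − ΔH_2 = +131 kJ, so reaction 2 has the more negative ΔH; |ΔH_1 − ΔH_2| = 131 kJ.

Reaction 2, by 131 kJ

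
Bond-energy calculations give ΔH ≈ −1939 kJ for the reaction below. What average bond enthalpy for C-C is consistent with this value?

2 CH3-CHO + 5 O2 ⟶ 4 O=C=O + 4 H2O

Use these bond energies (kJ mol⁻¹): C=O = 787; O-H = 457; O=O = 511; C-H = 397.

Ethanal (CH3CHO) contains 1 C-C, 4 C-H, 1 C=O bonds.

D(C-C) ≈ 354 kJ/mol

Let D be the C-C bond energy.
Σ(broken) = 2×D + 8×397 + 2×787 + 5×511 = 7305 + 2D
Σ(formed) = 8×787 + 8×457 = 9952
ΔH = Σ(broken) − Σ(formed) = (7305 + 2D) − (9952) = −2647 + 2D
Setting this equal to −1939 kJ gives 2D = 708, so D = 354 kJ/mol.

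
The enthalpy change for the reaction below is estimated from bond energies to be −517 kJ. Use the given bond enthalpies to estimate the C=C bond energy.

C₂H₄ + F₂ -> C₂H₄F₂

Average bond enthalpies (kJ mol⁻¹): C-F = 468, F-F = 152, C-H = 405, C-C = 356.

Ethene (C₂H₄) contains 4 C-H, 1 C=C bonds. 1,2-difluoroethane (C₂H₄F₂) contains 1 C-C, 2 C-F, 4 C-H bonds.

D(C=C) ≈ 623 kJ/mol

Let D be the C=C bond energy.
Σ(broken) = 4×405 + 1×D + 1×152 = 1772 + D
Σ(formed) = 1×356 + 2×468 + 4×405 = 2912
ΔH = Σ(broken) − Σ(formed) = (1772 + D) − (2912) = −1140 + D
Setting this equal to −517 kJ gives D = 623 kJ/mol.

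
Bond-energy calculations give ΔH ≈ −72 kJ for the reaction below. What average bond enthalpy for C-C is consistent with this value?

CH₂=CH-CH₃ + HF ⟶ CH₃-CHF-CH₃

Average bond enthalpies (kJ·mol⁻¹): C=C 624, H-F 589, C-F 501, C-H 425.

D(C-C) ≈ 359 kJ/mol

Let D be the C-C bond energy.
Σ(broken) = 1×D + 6×425 + 1×624 + 1×589 = 3763 + D
Σ(formed) = 2×D + 1×501 + 7×425 = 3476 + 2D
ΔH = Σ(broken) − Σ(formed) = (3763 + D) − (3476 + 2D) = +287 − D
Setting this equal to −72 kJ gives D = 359 kJ/mol.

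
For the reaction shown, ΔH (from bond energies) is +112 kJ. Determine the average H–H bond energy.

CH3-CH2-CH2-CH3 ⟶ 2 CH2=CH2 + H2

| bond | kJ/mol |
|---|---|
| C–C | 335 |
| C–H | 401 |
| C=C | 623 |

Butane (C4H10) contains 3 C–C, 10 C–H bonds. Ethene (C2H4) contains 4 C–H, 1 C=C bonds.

D(H–H) ≈ 449 kJ/mol

Let D be the H–H bond energy.
Σ(broken) = 3×335 + 10×401 = 5015
Σ(formed) = 8×401 + 2×623 + 1×D = 4454 + D
ΔH = Σ(broken) − Σ(formed) = (5015) − (4454 + D) = +561 − D
Setting this equal to +112 kJ gives D = 449 kJ/mol.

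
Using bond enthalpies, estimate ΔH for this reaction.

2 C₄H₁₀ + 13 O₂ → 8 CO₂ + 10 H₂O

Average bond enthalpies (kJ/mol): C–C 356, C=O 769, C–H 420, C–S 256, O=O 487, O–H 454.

ΔH ≈ −4517 kJ

Bonds broken (reactants):
  C–C: 6 × 356 = 2136
  C–H: 20 × 420 = 8400
  O=O: 13 × 487 = 6331
  Σ(broken) = 16867 kJ
Bonds formed (products):
  C=O: 16 × 769 = 12304
  O–H: 20 × 454 = 9080
  Σ(formed) = 21384 kJ
ΔH = Σ(broken) − Σ(formed) = 16867 − 21384 = −4517 kJ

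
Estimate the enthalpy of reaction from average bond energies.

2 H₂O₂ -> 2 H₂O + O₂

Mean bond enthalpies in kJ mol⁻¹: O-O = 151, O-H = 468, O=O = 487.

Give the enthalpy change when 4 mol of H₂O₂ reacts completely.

ΔH = −370 kJ

Bonds broken (reactants):
  O-H: 4 × 468 = 1872
  O-O: 2 × 151 = 302
  Σ(broken) = 2174 kJ
Bonds formed (products):
  O-H: 4 × 468 = 1872
  O=O: 1 × 487 = 487
  Σ(formed) = 2359 kJ
ΔH = Σ(broken) − Σ(formed) = 2174 − 2359 = −185 kJ
For 2× the reaction as written: 2 × (−185) = −370 kJ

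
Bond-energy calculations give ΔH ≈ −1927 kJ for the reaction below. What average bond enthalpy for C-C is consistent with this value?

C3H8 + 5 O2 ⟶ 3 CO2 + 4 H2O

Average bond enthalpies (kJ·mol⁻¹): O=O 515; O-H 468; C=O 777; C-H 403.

D(C-C) ≈ 340 kJ/mol

Let D be the C-C bond energy.
Σ(broken) = 2×D + 8×403 + 5×515 = 5799 + 2D
Σ(formed) = 6×777 + 8×468 = 8406
ΔH = Σ(broken) − Σ(formed) = (5799 + 2D) − (8406) = −2607 + 2D
Setting this equal to −1927 kJ gives 2D = 680, so D = 340 kJ/mol.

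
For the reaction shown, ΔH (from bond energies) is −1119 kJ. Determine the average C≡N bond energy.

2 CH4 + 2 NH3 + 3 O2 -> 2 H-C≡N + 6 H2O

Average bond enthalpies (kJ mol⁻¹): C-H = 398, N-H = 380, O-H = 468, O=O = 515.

Let D be the C≡N bond energy.
Σ(broken) = 8×398 + 6×380 + 3×515 = 7009
Σ(formed) = 2×D + 2×398 + 12×468 = 6412 + 2D
ΔH = Σ(broken) − Σ(formed) = (7009) − (6412 + 2D) = +597 − 2D
Setting this equal to −1119 kJ gives 2D = 1716, so D = 858 kJ/mol.

D(C≡N) ≈ 858 kJ/mol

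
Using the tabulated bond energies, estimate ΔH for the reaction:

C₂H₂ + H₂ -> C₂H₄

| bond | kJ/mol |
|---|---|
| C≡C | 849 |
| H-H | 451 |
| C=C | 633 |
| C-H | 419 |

ΔH ≈ −171 kJ

Bonds broken (reactants):
  C≡C: 1 × 849 = 849
  C-H: 2 × 419 = 838
  H-H: 1 × 451 = 451
  Σ(broken) = 2138 kJ
Bonds formed (products):
  C-H: 4 × 419 = 1676
  C=C: 1 × 633 = 633
  Σ(formed) = 2309 kJ
ΔH = Σ(broken) − Σ(formed) = 2138 − 2309 = −171 kJ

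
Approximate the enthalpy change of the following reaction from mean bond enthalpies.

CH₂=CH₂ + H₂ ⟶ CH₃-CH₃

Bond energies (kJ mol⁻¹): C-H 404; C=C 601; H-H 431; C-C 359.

ΔH ≈ −135 kJ

Bonds broken (reactants):
  C-H: 4 × 404 = 1616
  C=C: 1 × 601 = 601
  H-H: 1 × 431 = 431
  Σ(broken) = 2648 kJ
Bonds formed (products):
  C-C: 1 × 359 = 359
  C-H: 6 × 404 = 2424
  Σ(formed) = 2783 kJ
ΔH = Σ(broken) − Σ(formed) = 2648 − 2783 = −135 kJ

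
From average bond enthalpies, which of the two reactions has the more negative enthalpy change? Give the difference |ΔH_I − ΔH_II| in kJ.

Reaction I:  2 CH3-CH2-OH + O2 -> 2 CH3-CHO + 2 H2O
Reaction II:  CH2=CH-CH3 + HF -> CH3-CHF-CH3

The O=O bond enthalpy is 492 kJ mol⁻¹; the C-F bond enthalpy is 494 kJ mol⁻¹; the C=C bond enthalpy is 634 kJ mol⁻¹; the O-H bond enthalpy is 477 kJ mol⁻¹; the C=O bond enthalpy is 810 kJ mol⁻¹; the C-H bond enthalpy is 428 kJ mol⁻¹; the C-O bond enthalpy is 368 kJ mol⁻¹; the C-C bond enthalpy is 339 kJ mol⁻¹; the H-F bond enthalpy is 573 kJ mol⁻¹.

Reaction I, by 436 kJ

Reaction I:
  Bonds broken (reactants):
    C-C: 2 × 339 = 678
    C-H: 10 × 428 = 4280
    C-O: 2 × 368 = 736
    O-H: 2 × 477 = 954
    O=O: 1 × 492 = 492
    Σ(broken) = 7140 kJ
  Bonds formed (products):
    C-C: 2 × 339 = 678
    C-H: 8 × 428 = 3424
    C=O: 2 × 810 = 1620
    O-H: 4 × 477 = 1908
    Σ(formed) = 7630 kJ
  ΔH_I = 7140 − 7630 = −490 kJ
Reaction II:
  Bonds broken (reactants):
    C-C: 1 × 339 = 339
    C-H: 6 × 428 = 2568
    C=C: 1 × 634 = 634
    H-F: 1 × 573 = 573
    Σ(broken) = 4114 kJ
  Bonds formed (products):
    C-C: 2 × 339 = 678
    C-F: 1 × 494 = 494
    C-H: 7 × 428 = 2996
    Σ(formed) = 4168 kJ
  ΔH_II = 4114 − 4168 = −54 kJ
ΔH_I − ΔH_II = −436 kJ, so reaction I has the more negative ΔH; |ΔH_I − ΔH_II| = 436 kJ.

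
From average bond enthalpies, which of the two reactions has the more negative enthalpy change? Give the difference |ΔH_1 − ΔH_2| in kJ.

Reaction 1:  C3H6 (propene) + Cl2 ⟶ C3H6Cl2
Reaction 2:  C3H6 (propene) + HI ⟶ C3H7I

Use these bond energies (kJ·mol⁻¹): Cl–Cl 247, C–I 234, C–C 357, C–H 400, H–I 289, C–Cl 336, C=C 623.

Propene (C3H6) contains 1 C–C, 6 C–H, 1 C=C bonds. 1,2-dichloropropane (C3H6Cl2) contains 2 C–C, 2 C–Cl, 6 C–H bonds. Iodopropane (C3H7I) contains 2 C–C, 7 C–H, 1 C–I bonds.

Reaction 1, by 80 kJ

Reaction 1:
  Bonds broken (reactants):
    C–C: 1 × 357 = 357
    C–H: 6 × 400 = 2400
    C=C: 1 × 623 = 623
    Cl–Cl: 1 × 247 = 247
    Σ(broken) = 3627 kJ
  Bonds formed (products):
    C–C: 2 × 357 = 714
    C–Cl: 2 × 336 = 672
    C–H: 6 × 400 = 2400
    Σ(formed) = 3786 kJ
  ΔH_1 = 3627 − 3786 = −159 kJ
Reaction 2:
  Bonds broken (reactants):
    C–C: 1 × 357 = 357
    C–H: 6 × 400 = 2400
    C=C: 1 × 623 = 623
    H–I: 1 × 289 = 289
    Σ(broken) = 3669 kJ
  Bonds formed (products):
    C–C: 2 × 357 = 714
    C–H: 7 × 400 = 2800
    C–I: 1 × 234 = 234
    Σ(formed) = 3748 kJ
  ΔH_2 = 3669 − 3748 = −79 kJ
ΔH_1 − ΔH_2 = −80 kJ, so reaction 1 has the more negative ΔH; |ΔH_1 − ΔH_2| = 80 kJ.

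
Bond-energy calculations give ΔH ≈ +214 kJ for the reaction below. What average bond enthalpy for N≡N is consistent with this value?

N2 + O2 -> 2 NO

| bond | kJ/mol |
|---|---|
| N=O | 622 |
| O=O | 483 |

D(N≡N) ≈ 975 kJ/mol

Let D be the N≡N bond energy.
Σ(broken) = 1×D + 1×483 = 483 + D
Σ(formed) = 2×622 = 1244
ΔH = Σ(broken) − Σ(formed) = (483 + D) − (1244) = −761 + D
Setting this equal to +214 kJ gives D = 975 kJ/mol.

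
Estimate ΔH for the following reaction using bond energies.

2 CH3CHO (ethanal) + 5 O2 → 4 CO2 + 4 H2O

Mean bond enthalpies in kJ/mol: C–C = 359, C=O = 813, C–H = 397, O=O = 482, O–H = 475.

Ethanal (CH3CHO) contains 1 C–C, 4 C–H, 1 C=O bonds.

ΔH ≈ −2374 kJ

Bonds broken (reactants):
  C–C: 2 × 359 = 718
  C–H: 8 × 397 = 3176
  C=O: 2 × 813 = 1626
  O=O: 5 × 482 = 2410
  Σ(broken) = 7930 kJ
Bonds formed (products):
  C=O: 8 × 813 = 6504
  O–H: 8 × 475 = 3800
  Σ(formed) = 10304 kJ
ΔH = Σ(broken) − Σ(formed) = 7930 − 10304 = −2374 kJ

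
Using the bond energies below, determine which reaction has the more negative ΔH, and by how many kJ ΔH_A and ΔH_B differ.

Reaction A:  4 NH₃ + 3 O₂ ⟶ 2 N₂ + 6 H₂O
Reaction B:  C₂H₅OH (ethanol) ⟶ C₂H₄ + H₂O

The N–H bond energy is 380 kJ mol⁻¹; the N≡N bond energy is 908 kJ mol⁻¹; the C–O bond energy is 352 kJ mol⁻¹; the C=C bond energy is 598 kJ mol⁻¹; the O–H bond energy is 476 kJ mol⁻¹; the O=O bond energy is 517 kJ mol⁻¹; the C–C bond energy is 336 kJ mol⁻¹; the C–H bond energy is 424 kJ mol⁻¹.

Reaction A:
  Bonds broken (reactants):
    N–H: 12 × 380 = 4560
    O=O: 3 × 517 = 1551
    Σ(broken) = 6111 kJ
  Bonds formed (products):
    N≡N: 2 × 908 = 1816
    O–H: 12 × 476 = 5712
    Σ(formed) = 7528 kJ
  ΔH_A = 6111 − 7528 = −1417 kJ
Reaction B:
  Bonds broken (reactants):
    C–C: 1 × 336 = 336
    C–H: 5 × 424 = 2120
    C–O: 1 × 352 = 352
    O–H: 1 × 476 = 476
    Σ(broken) = 3284 kJ
  Bonds formed (products):
    C–H: 4 × 424 = 1696
    C=C: 1 × 598 = 598
    O–H: 2 × 476 = 952
    Σ(formed) = 3246 kJ
  ΔH_B = 3284 − 3246 = +38 kJ
ΔH_A − ΔH_B = −1455 kJ, so reaction A has the more negative ΔH; |ΔH_A − ΔH_B| = 1455 kJ.

Reaction A, by 1455 kJ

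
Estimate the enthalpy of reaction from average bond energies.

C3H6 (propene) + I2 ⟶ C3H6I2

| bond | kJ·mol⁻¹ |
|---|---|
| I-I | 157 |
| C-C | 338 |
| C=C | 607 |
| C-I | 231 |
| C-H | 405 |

ΔH ≈ −36 kJ

Bonds broken (reactants):
  C-C: 1 × 338 = 338
  C-H: 6 × 405 = 2430
  C=C: 1 × 607 = 607
  I-I: 1 × 157 = 157
  Σ(broken) = 3532 kJ
Bonds formed (products):
  C-C: 2 × 338 = 676
  C-H: 6 × 405 = 2430
  C-I: 2 × 231 = 462
  Σ(formed) = 3568 kJ
ΔH = Σ(broken) − Σ(formed) = 3532 − 3568 = −36 kJ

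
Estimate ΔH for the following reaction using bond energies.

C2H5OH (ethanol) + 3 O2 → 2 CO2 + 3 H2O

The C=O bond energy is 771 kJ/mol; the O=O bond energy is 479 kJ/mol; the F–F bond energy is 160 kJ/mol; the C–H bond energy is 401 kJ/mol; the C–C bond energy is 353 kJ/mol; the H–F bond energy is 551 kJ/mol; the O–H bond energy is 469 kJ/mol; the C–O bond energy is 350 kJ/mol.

Bonds broken (reactants):
  C–C: 1 × 353 = 353
  C–H: 5 × 401 = 2005
  C–O: 1 × 350 = 350
  O–H: 1 × 469 = 469
  O=O: 3 × 479 = 1437
  Σ(broken) = 4614 kJ
Bonds formed (products):
  C=O: 4 × 771 = 3084
  O–H: 6 × 469 = 2814
  Σ(formed) = 5898 kJ
ΔH = Σ(broken) − Σ(formed) = 4614 − 5898 = −1284 kJ

ΔH ≈ −1284 kJ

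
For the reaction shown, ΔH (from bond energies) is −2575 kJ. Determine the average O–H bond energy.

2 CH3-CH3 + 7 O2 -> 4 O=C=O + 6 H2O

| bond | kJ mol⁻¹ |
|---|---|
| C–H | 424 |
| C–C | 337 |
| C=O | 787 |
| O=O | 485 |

Let D be the O–H bond energy.
Σ(broken) = 2×337 + 12×424 + 7×485 = 9157
Σ(formed) = 8×787 + 12×D = 6296 + 12D
ΔH = Σ(broken) − Σ(formed) = (9157) − (6296 + 12D) = +2861 − 12D
Setting this equal to −2575 kJ gives 12D = 5436, so D = 453 kJ/mol.

D(O–H) ≈ 453 kJ/mol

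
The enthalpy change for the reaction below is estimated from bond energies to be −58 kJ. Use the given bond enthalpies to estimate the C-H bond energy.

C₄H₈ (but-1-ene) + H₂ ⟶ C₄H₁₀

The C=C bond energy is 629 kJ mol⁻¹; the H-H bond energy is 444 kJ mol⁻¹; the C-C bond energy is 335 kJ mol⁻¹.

Let D be the C-H bond energy.
Σ(broken) = 2×335 + 8×D + 1×629 + 1×444 = 1743 + 8D
Σ(formed) = 3×335 + 10×D = 1005 + 10D
ΔH = Σ(broken) − Σ(formed) = (1743 + 8D) − (1005 + 10D) = +738 − 2D
Setting this equal to −58 kJ gives 2D = 796, so D = 398 kJ/mol.

D(C-H) ≈ 398 kJ/mol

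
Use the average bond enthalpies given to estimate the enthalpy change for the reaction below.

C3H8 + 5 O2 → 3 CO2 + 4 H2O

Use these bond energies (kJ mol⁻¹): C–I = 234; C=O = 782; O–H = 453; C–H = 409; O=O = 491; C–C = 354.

Bonds broken (reactants):
  C–C: 2 × 354 = 708
  C–H: 8 × 409 = 3272
  O=O: 5 × 491 = 2455
  Σ(broken) = 6435 kJ
Bonds formed (products):
  C=O: 6 × 782 = 4692
  O–H: 8 × 453 = 3624
  Σ(formed) = 8316 kJ
ΔH = Σ(broken) − Σ(formed) = 6435 − 8316 = −1881 kJ

ΔH ≈ −1881 kJ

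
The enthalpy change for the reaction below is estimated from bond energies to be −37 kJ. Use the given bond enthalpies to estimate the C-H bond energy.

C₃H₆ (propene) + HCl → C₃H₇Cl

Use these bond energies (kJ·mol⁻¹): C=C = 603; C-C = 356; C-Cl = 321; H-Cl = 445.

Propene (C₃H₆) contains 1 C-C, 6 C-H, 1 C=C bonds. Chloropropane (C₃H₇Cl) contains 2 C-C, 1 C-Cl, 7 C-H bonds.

Let D be the C-H bond energy.
Σ(broken) = 1×356 + 6×D + 1×603 + 1×445 = 1404 + 6D
Σ(formed) = 2×356 + 1×321 + 7×D = 1033 + 7D
ΔH = Σ(broken) − Σ(formed) = (1404 + 6D) − (1033 + 7D) = +371 − D
Setting this equal to −37 kJ gives D = 408 kJ/mol.

D(C-H) ≈ 408 kJ/mol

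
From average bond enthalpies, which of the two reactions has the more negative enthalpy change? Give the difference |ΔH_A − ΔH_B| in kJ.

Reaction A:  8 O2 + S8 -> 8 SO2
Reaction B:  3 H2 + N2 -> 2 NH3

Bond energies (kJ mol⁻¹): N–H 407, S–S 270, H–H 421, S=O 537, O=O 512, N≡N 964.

Reaction A, by 2121 kJ

Reaction A:
  Bonds broken (reactants):
    O=O: 8 × 512 = 4096
    S–S: 8 × 270 = 2160
    Σ(broken) = 6256 kJ
  Bonds formed (products):
    S=O: 16 × 537 = 8592
    Σ(formed) = 8592 kJ
  ΔH_A = 6256 − 8592 = −2336 kJ
Reaction B:
  Bonds broken (reactants):
    H–H: 3 × 421 = 1263
    N≡N: 1 × 964 = 964
    Σ(broken) = 2227 kJ
  Bonds formed (products):
    N–H: 6 × 407 = 2442
    Σ(formed) = 2442 kJ
  ΔH_B = 2227 − 2442 = −215 kJ
ΔH_A − ΔH_B = −2121 kJ, so reaction A has the more negative ΔH; |ΔH_A − ΔH_B| = 2121 kJ.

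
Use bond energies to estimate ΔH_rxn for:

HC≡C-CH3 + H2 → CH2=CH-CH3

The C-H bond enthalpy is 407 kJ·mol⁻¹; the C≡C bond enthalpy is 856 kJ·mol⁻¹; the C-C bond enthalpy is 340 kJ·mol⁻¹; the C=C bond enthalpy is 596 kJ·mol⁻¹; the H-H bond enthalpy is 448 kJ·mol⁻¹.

ΔH ≈ −106 kJ

Bonds broken (reactants):
  C≡C: 1 × 856 = 856
  C-C: 1 × 340 = 340
  C-H: 4 × 407 = 1628
  H-H: 1 × 448 = 448
  Σ(broken) = 3272 kJ
Bonds formed (products):
  C-C: 1 × 340 = 340
  C-H: 6 × 407 = 2442
  C=C: 1 × 596 = 596
  Σ(formed) = 3378 kJ
ΔH = Σ(broken) − Σ(formed) = 3272 − 3378 = −106 kJ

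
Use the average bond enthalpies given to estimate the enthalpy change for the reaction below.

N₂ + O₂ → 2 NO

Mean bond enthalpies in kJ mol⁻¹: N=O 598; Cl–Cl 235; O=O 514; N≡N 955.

ΔH ≈ +273 kJ

Bonds broken (reactants):
  N≡N: 1 × 955 = 955
  O=O: 1 × 514 = 514
  Σ(broken) = 1469 kJ
Bonds formed (products):
  N=O: 2 × 598 = 1196
  Σ(formed) = 1196 kJ
ΔH = Σ(broken) − Σ(formed) = 1469 − 1196 = +273 kJ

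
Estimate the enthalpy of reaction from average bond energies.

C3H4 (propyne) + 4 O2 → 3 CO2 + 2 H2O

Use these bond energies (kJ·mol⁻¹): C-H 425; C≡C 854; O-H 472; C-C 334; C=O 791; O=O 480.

Bonds broken (reactants):
  C≡C: 1 × 854 = 854
  C-C: 1 × 334 = 334
  C-H: 4 × 425 = 1700
  O=O: 4 × 480 = 1920
  Σ(broken) = 4808 kJ
Bonds formed (products):
  C=O: 6 × 791 = 4746
  O-H: 4 × 472 = 1888
  Σ(formed) = 6634 kJ
ΔH = Σ(broken) − Σ(formed) = 4808 − 6634 = −1826 kJ

ΔH ≈ −1826 kJ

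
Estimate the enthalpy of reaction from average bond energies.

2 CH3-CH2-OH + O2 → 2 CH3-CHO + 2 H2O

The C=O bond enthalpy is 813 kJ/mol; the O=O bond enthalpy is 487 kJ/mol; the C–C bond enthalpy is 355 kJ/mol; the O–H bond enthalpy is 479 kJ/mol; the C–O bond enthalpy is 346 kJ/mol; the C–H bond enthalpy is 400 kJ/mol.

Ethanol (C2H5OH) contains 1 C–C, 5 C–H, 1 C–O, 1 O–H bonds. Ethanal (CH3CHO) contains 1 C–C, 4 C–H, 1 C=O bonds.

Bonds broken (reactants):
  C–C: 2 × 355 = 710
  C–H: 10 × 400 = 4000
  C–O: 2 × 346 = 692
  O–H: 2 × 479 = 958
  O=O: 1 × 487 = 487
  Σ(broken) = 6847 kJ
Bonds formed (products):
  C–C: 2 × 355 = 710
  C–H: 8 × 400 = 3200
  C=O: 2 × 813 = 1626
  O–H: 4 × 479 = 1916
  Σ(formed) = 7452 kJ
ΔH = Σ(broken) − Σ(formed) = 6847 − 7452 = −605 kJ

ΔH ≈ −605 kJ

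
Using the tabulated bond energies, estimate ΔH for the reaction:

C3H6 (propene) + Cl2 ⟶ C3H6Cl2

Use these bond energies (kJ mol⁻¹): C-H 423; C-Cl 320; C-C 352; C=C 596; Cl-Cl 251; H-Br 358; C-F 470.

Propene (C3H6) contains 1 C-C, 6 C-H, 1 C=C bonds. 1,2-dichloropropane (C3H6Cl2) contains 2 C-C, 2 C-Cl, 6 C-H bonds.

ΔH ≈ −145 kJ

Bonds broken (reactants):
  C-C: 1 × 352 = 352
  C-H: 6 × 423 = 2538
  C=C: 1 × 596 = 596
  Cl-Cl: 1 × 251 = 251
  Σ(broken) = 3737 kJ
Bonds formed (products):
  C-C: 2 × 352 = 704
  C-Cl: 2 × 320 = 640
  C-H: 6 × 423 = 2538
  Σ(formed) = 3882 kJ
ΔH = Σ(broken) − Σ(formed) = 3737 − 3882 = −145 kJ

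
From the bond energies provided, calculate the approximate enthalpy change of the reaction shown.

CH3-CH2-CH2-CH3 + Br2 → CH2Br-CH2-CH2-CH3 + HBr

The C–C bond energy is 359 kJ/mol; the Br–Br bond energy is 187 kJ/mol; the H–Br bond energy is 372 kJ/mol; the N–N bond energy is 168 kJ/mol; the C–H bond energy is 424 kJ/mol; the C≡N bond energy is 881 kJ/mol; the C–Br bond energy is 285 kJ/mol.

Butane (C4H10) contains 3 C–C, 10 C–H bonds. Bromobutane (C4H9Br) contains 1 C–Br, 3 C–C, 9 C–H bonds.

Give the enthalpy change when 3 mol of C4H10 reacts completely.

ΔH = −138 kJ

Bonds broken (reactants):
  Br–Br: 1 × 187 = 187
  C–C: 3 × 359 = 1077
  C–H: 10 × 424 = 4240
  Σ(broken) = 5504 kJ
Bonds formed (products):
  C–Br: 1 × 285 = 285
  C–C: 3 × 359 = 1077
  C–H: 9 × 424 = 3816
  H–Br: 1 × 372 = 372
  Σ(formed) = 5550 kJ
ΔH = Σ(broken) − Σ(formed) = 5504 − 5550 = −46 kJ
For 3× the reaction as written: 3 × (−46) = −138 kJ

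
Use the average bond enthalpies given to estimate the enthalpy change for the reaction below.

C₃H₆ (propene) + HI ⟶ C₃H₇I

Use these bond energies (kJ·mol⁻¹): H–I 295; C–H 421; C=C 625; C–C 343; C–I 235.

Bonds broken (reactants):
  C–C: 1 × 343 = 343
  C–H: 6 × 421 = 2526
  C=C: 1 × 625 = 625
  H–I: 1 × 295 = 295
  Σ(broken) = 3789 kJ
Bonds formed (products):
  C–C: 2 × 343 = 686
  C–H: 7 × 421 = 2947
  C–I: 1 × 235 = 235
  Σ(formed) = 3868 kJ
ΔH = Σ(broken) − Σ(formed) = 3789 − 3868 = −79 kJ

ΔH ≈ −79 kJ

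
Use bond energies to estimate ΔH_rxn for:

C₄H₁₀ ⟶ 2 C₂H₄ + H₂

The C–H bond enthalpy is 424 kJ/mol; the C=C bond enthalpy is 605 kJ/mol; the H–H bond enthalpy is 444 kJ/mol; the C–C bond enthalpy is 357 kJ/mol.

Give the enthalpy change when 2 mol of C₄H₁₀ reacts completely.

Bonds broken (reactants):
  C–C: 3 × 357 = 1071
  C–H: 10 × 424 = 4240
  Σ(broken) = 5311 kJ
Bonds formed (products):
  C–H: 8 × 424 = 3392
  C=C: 2 × 605 = 1210
  H–H: 1 × 444 = 444
  Σ(formed) = 5046 kJ
ΔH = Σ(broken) − Σ(formed) = 5311 − 5046 = +265 kJ
For 2× the reaction as written: 2 × (+265) = +530 kJ

ΔH = +530 kJ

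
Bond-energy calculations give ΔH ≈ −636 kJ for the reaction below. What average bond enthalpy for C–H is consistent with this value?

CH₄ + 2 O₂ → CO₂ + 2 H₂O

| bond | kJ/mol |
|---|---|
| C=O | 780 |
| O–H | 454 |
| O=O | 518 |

D(C–H) ≈ 426 kJ/mol

Let D be the C–H bond energy.
Σ(broken) = 4×D + 2×518 = 1036 + 4D
Σ(formed) = 2×780 + 4×454 = 3376
ΔH = Σ(broken) − Σ(formed) = (1036 + 4D) − (3376) = −2340 + 4D
Setting this equal to −636 kJ gives 4D = 1704, so D = 426 kJ/mol.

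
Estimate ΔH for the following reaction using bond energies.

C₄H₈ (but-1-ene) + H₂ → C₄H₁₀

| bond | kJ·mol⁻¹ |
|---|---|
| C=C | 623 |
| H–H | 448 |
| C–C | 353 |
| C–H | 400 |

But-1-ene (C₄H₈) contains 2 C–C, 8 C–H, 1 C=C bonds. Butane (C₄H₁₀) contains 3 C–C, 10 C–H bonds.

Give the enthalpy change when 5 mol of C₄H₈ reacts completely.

ΔH = −410 kJ

Bonds broken (reactants):
  C–C: 2 × 353 = 706
  C–H: 8 × 400 = 3200
  C=C: 1 × 623 = 623
  H–H: 1 × 448 = 448
  Σ(broken) = 4977 kJ
Bonds formed (products):
  C–C: 3 × 353 = 1059
  C–H: 10 × 400 = 4000
  Σ(formed) = 5059 kJ
ΔH = Σ(broken) − Σ(formed) = 4977 − 5059 = −82 kJ
For 5× the reaction as written: 5 × (−82) = −410 kJ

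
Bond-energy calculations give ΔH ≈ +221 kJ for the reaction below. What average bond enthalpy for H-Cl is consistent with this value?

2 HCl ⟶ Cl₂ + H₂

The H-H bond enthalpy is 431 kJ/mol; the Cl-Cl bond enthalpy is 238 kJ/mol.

D(H-Cl) ≈ 445 kJ/mol

Let D be the H-Cl bond energy.
Σ(broken) = 2×D = 2D
Σ(formed) = 1×238 + 1×431 = 669
ΔH = Σ(broken) − Σ(formed) = (2D) − (669) = −669 + 2D
Setting this equal to +221 kJ gives 2D = 890, so D = 445 kJ/mol.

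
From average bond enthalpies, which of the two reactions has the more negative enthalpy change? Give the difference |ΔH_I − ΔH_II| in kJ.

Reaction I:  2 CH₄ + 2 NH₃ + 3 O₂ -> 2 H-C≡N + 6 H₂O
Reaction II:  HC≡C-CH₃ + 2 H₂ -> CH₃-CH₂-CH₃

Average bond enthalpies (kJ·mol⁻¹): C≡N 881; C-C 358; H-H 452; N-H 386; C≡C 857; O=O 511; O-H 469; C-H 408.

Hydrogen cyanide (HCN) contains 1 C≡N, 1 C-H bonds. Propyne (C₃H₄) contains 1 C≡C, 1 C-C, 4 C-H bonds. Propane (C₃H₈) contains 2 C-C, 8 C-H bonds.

Reaction I, by 864 kJ

Reaction I:
  Bonds broken (reactants):
    C-H: 8 × 408 = 3264
    N-H: 6 × 386 = 2316
    O=O: 3 × 511 = 1533
    Σ(broken) = 7113 kJ
  Bonds formed (products):
    C≡N: 2 × 881 = 1762
    C-H: 2 × 408 = 816
    O-H: 12 × 469 = 5628
    Σ(formed) = 8206 kJ
  ΔH_I = 7113 − 8206 = −1093 kJ
Reaction II:
  Bonds broken (reactants):
    C≡C: 1 × 857 = 857
    C-C: 1 × 358 = 358
    C-H: 4 × 408 = 1632
    H-H: 2 × 452 = 904
    Σ(broken) = 3751 kJ
  Bonds formed (products):
    C-C: 2 × 358 = 716
    C-H: 8 × 408 = 3264
    Σ(formed) = 3980 kJ
  ΔH_II = 3751 − 3980 = −229 kJ
ΔH_I − ΔH_II = −864 kJ, so reaction I has the more negative ΔH; |ΔH_I − ΔH_II| = 864 kJ.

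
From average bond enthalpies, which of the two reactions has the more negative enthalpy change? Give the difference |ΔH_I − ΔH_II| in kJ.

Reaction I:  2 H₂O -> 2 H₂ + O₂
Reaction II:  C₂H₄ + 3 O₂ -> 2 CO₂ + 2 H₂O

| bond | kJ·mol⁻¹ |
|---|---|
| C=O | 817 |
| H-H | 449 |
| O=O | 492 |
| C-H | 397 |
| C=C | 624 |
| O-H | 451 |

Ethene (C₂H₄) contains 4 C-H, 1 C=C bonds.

Reaction I:
  Bonds broken (reactants):
    O-H: 4 × 451 = 1804
    Σ(broken) = 1804 kJ
  Bonds formed (products):
    H-H: 2 × 449 = 898
    O=O: 1 × 492 = 492
    Σ(formed) = 1390 kJ
  ΔH_I = 1804 − 1390 = +414 kJ
Reaction II:
  Bonds broken (reactants):
    C-H: 4 × 397 = 1588
    C=C: 1 × 624 = 624
    O=O: 3 × 492 = 1476
    Σ(broken) = 3688 kJ
  Bonds formed (products):
    C=O: 4 × 817 = 3268
    O-H: 4 × 451 = 1804
    Σ(formed) = 5072 kJ
  ΔH_II = 3688 − 5072 = −1384 kJ
ΔH_I − ΔH_II = +1798 kJ, so reaction II has the more negative ΔH; |ΔH_I − ΔH_II| = 1798 kJ.

Reaction II, by 1798 kJ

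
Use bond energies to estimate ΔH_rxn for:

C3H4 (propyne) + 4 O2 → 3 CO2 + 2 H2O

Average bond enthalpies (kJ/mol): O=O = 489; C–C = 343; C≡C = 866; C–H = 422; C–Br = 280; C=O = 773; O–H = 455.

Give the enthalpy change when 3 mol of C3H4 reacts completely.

ΔH = −4815 kJ

Bonds broken (reactants):
  C≡C: 1 × 866 = 866
  C–C: 1 × 343 = 343
  C–H: 4 × 422 = 1688
  O=O: 4 × 489 = 1956
  Σ(broken) = 4853 kJ
Bonds formed (products):
  C=O: 6 × 773 = 4638
  O–H: 4 × 455 = 1820
  Σ(formed) = 6458 kJ
ΔH = Σ(broken) − Σ(formed) = 4853 − 6458 = −1605 kJ
For 3× the reaction as written: 3 × (−1605) = −4815 kJ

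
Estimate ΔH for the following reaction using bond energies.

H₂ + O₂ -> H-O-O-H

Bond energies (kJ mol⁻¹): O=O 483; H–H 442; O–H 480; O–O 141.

ΔH ≈ −176 kJ

Bonds broken (reactants):
  H–H: 1 × 442 = 442
  O=O: 1 × 483 = 483
  Σ(broken) = 925 kJ
Bonds formed (products):
  O–H: 2 × 480 = 960
  O–O: 1 × 141 = 141
  Σ(formed) = 1101 kJ
ΔH = Σ(broken) − Σ(formed) = 925 − 1101 = −176 kJ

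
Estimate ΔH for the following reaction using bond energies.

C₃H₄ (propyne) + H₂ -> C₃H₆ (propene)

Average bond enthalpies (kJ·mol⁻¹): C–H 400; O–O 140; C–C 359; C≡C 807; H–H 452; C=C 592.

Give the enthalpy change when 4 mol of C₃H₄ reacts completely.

ΔH = −532 kJ

Bonds broken (reactants):
  C≡C: 1 × 807 = 807
  C–C: 1 × 359 = 359
  C–H: 4 × 400 = 1600
  H–H: 1 × 452 = 452
  Σ(broken) = 3218 kJ
Bonds formed (products):
  C–C: 1 × 359 = 359
  C–H: 6 × 400 = 2400
  C=C: 1 × 592 = 592
  Σ(formed) = 3351 kJ
ΔH = Σ(broken) − Σ(formed) = 3218 − 3351 = −133 kJ
For 4× the reaction as written: 4 × (−133) = −532 kJ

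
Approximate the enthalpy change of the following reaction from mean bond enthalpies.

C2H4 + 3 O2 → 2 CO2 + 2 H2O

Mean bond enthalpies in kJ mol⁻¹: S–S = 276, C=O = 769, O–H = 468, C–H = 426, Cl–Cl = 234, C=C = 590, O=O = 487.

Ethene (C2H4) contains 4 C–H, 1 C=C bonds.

Bonds broken (reactants):
  C–H: 4 × 426 = 1704
  C=C: 1 × 590 = 590
  O=O: 3 × 487 = 1461
  Σ(broken) = 3755 kJ
Bonds formed (products):
  C=O: 4 × 769 = 3076
  O–H: 4 × 468 = 1872
  Σ(formed) = 4948 kJ
ΔH = Σ(broken) − Σ(formed) = 3755 − 4948 = −1193 kJ

ΔH ≈ −1193 kJ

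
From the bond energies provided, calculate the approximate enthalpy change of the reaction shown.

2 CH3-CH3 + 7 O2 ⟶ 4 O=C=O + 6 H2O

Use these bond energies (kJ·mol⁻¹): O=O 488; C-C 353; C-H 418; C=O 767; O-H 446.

ΔH ≈ −2350 kJ

Bonds broken (reactants):
  C-C: 2 × 353 = 706
  C-H: 12 × 418 = 5016
  O=O: 7 × 488 = 3416
  Σ(broken) = 9138 kJ
Bonds formed (products):
  C=O: 8 × 767 = 6136
  O-H: 12 × 446 = 5352
  Σ(formed) = 11488 kJ
ΔH = Σ(broken) − Σ(formed) = 9138 − 11488 = −2350 kJ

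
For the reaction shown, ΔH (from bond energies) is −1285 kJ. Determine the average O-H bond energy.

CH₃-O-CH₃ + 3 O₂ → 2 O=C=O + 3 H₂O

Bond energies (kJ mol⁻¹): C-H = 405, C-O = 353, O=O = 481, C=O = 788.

D(O-H) ≈ 452 kJ/mol

Let D be the O-H bond energy.
Σ(broken) = 6×405 + 2×353 + 3×481 = 4579
Σ(formed) = 4×788 + 6×D = 3152 + 6D
ΔH = Σ(broken) − Σ(formed) = (4579) − (3152 + 6D) = +1427 − 6D
Setting this equal to −1285 kJ gives 6D = 2712, so D = 452 kJ/mol.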